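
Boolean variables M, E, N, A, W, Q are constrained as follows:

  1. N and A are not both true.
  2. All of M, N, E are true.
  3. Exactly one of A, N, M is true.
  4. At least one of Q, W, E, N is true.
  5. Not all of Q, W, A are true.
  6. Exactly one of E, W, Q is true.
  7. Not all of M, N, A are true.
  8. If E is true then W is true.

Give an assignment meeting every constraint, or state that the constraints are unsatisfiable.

Case M = True:
  (2) forces N = True.
  Constraint (3) is violated (N=T, M=T) — contradiction.
Case M = False:
  Constraint (2) is violated (M=F) — contradiction.
Both cases fail — unsatisfiable.

No satisfying assignment exists.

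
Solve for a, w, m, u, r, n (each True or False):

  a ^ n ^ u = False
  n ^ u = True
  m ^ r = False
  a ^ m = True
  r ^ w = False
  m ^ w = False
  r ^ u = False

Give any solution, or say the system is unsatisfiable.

a: True; w: False; m: False; u: False; r: False; n: True

a ^ n ^ u = T ^ T ^ F = False ✓
n ^ u = T ^ F = True ✓
m ^ r = F ^ F = False ✓
a ^ m = T ^ F = True ✓
r ^ w = F ^ F = False ✓
m ^ w = F ^ F = False ✓
r ^ u = F ^ F = False ✓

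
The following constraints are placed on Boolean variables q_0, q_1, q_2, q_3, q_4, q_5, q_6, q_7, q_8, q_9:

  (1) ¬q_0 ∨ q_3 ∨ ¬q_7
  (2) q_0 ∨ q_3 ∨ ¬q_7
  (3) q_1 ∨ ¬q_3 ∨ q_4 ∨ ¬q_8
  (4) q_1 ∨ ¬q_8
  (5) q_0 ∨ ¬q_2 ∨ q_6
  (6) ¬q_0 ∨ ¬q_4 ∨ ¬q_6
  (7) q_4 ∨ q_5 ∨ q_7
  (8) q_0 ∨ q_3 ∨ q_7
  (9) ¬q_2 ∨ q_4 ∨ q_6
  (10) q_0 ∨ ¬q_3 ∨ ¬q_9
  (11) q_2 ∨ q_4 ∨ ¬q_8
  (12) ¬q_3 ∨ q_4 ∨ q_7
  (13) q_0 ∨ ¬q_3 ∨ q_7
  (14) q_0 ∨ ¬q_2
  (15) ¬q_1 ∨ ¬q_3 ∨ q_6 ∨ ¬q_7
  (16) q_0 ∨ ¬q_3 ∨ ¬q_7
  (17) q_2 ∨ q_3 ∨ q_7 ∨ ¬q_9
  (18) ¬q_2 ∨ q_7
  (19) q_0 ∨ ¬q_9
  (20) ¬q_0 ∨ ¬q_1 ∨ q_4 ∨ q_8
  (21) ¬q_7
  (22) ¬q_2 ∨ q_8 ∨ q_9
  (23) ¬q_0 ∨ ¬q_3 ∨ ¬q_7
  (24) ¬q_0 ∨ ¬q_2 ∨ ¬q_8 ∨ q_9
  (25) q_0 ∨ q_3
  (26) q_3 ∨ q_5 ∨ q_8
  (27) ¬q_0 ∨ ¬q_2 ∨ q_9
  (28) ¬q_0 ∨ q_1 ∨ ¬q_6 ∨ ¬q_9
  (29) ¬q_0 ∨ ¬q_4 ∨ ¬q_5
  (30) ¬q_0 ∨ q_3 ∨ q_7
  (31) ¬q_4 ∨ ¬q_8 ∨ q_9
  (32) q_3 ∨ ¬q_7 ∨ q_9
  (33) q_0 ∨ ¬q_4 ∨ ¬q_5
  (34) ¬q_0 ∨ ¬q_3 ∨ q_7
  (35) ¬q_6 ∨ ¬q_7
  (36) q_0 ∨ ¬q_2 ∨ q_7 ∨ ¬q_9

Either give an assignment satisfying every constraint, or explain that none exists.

Case q_3 = True:
  (¬q_7) forces q_7 = False.
  (¬q_3 ∨ q_4 ∨ q_7) forces q_4 = True.
  (q_0 ∨ ¬q_3 ∨ q_7) forces q_0 = True.
  Clause (¬q_0 ∨ ¬q_3 ∨ q_7) is falsified — contradiction.
Case q_3 = False:
  (¬q_7) forces q_7 = False.
  (q_0 ∨ q_3 ∨ q_7) forces q_0 = True.
  Clause (¬q_0 ∨ q_3 ∨ q_7) is falsified — contradiction.
Both cases fail, so the formula is unsatisfiable.

The formula is unsatisfiable.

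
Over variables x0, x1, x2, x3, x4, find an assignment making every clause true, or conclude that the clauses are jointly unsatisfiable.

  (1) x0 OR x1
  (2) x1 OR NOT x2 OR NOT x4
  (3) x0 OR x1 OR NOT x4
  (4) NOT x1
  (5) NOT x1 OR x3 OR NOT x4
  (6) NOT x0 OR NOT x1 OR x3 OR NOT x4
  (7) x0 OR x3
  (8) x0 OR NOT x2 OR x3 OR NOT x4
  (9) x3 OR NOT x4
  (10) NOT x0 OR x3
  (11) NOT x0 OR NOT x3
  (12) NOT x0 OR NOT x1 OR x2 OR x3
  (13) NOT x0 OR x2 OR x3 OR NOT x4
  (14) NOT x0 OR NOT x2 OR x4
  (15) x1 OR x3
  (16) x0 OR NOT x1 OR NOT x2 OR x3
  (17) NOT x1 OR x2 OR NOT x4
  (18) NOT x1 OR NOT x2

Unsatisfiable

Case x1 = True:
  Clause (NOT x1) is falsified — contradiction.
Case x1 = False:
  (x0 OR x1) forces x0 = True.
  (NOT x0 OR x3) forces x3 = True.
  Clause (NOT x0 OR NOT x3) is falsified — contradiction.
Both cases fail, so the formula is unsatisfiable.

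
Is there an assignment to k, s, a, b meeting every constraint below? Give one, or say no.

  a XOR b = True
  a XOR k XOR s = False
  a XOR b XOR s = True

k: False, s: False, a: False, b: True

a XOR b = F XOR T = True ✓
a XOR k XOR s = F XOR F XOR F = False ✓
a XOR b XOR s = F XOR T XOR F = True ✓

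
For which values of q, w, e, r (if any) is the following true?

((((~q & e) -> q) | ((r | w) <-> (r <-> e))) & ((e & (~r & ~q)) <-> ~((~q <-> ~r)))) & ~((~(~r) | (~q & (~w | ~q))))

Case q = True: the formula simplifies to r & ~(~(~r)).
  r = True: the conjunct ~(~(~r)) becomes ~(~False) = False.
  r = False: the conjunct r is False.
Case q = False: the conjunct ~((~(~r) | (~q & (~w | ~q)))) becomes ~((~(~r) | True)) = False.
Both cases fail — unsatisfiable.

The formula is unsatisfiable.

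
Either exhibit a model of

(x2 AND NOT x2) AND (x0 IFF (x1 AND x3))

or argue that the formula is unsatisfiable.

Unsatisfiable — no assignment works.

Case x2 = True: the conjunct NOT x2 is False.
Case x2 = False: the conjunct x2 is False.
Both cases fail — unsatisfiable.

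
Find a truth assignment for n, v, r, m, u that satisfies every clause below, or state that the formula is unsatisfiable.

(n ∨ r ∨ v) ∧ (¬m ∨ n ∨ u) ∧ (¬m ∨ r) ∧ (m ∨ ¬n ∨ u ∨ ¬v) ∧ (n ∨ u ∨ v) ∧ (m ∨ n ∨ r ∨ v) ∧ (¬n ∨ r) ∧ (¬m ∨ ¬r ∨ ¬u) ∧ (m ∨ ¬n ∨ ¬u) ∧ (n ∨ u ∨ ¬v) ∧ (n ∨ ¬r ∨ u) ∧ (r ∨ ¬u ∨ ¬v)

n: True, v: True, r: True, m: True, u: False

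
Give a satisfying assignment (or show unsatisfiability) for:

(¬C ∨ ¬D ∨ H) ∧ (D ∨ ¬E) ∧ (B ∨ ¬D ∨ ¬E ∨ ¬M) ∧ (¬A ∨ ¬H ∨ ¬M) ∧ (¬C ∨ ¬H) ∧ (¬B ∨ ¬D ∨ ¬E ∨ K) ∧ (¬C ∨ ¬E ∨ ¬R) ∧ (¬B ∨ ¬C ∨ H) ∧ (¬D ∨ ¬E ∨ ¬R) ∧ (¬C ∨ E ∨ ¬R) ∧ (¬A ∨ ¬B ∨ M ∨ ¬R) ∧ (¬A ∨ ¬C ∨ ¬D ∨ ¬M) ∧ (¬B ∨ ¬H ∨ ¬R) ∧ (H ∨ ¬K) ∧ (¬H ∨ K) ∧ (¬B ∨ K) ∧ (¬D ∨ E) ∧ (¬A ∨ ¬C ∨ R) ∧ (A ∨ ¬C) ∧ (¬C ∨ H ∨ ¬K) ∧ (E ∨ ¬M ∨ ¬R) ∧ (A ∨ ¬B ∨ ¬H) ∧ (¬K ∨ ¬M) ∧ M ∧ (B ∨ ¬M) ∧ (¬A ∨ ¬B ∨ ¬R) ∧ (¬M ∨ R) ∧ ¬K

No satisfying assignment exists.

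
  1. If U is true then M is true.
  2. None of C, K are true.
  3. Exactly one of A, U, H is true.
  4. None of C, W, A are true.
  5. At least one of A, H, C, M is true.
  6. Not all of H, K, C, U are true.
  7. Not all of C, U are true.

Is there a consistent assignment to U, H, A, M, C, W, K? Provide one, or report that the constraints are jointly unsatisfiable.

U = True; H = False; A = False; M = True; C = False; W = False; K = False

  (1) U=T ⇒ M: T ✓
  (2) {C, K}: 0 true — none ✓
  (3) {A, U, H}: 1 true — exactly one ✓
  (4) {C, W, A}: 0 true — none ✓
  (5) {A, H, C, M}: 1 true — at least one ✓
  (6) {H, K, C, U}: 1/4 true — not all ✓
  (7) {C, U}: 1/2 true — not all ✓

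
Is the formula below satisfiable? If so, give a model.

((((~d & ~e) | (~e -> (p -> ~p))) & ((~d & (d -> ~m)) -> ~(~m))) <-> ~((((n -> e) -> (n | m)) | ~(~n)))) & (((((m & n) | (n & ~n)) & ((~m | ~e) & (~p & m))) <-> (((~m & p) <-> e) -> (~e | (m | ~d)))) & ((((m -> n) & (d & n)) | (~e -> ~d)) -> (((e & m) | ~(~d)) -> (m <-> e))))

Case m = True: the formula simplifies to ~(((~d & ~e) | (~e -> (p -> ~p)))) & (((n | (n & ~n)) & (~e & ~p)) & (((n & (d & n)) | (~e -> ~d)) -> ((e | ~(~d)) -> e))).
  p = True: the conjunct ~p is False.
  p = False: the conjunct ~(((~d & ~e) | (~e -> (p -> ~p)))) becomes ~(((~d & ~e) | True)) = False.
Case m = False: the formula simplifies to ((((~d & ~e) | (~e -> (p -> ~p))) & d) <-> ~((((n -> e) -> n) | ~(~n)))) & (~(((p <-> e) -> (~e | ~d))) & (((d & n) | (~e -> ~d)) -> (~(~d) -> ~e))).
  e = True: simplifies to (d <-> ~((n | ~(~n)))) & (~((p -> ~d)) & ~d).
    d = True: the conjunct ~d is False.
    d = False: the conjunct ~((p -> ~d)) becomes ~((p -> True)) = False.
  e = False: the conjunct ~(((p <-> e) -> (~e | ~d))) becomes ~((~p -> True)) = False.
Both cases fail — unsatisfiable.

Unsatisfiable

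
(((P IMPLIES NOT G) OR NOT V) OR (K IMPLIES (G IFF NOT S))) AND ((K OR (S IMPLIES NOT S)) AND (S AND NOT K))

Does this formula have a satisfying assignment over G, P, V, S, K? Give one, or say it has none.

Case K = True: the conjunct NOT K is False.
Case K = False: the formula simplifies to (S IMPLIES NOT S) AND S.
  S = True: the conjunct S IMPLIES NOT S becomes True IMPLIES NOT True = False.
  S = False: the conjunct S is False.
Both cases fail — unsatisfiable.

Unsatisfiable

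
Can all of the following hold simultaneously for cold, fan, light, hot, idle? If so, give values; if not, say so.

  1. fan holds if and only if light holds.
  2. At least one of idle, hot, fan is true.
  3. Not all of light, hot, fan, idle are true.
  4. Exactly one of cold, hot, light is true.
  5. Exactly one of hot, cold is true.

cold = False, fan = False, light = False, hot = True, idle = True

  (1) fan=F, light=F — same ✓
  (2) {idle, hot, fan}: 2 true — at least one ✓
  (3) {light, hot, fan, idle}: 2/4 true — not all ✓
  (4) {cold, hot, light}: 1 true — exactly one ✓
  (5) {hot, cold}: 1 true — exactly one ✓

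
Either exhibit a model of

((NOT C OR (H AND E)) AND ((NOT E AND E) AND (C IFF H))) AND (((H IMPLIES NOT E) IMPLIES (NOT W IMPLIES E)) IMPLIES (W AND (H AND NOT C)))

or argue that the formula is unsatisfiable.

Case E = True: the conjunct NOT E is False.
Case E = False: the conjunct E is False.
Both cases fail — unsatisfiable.

UNSATISFIABLE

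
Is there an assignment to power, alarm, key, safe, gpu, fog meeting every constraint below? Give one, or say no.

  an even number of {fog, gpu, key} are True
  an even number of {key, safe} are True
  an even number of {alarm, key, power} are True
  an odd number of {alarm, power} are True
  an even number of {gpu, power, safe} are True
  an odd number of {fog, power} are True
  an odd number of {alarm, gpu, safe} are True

Unsatisfiable

Adding constraints 1, 2, 5, 6 mod 2: every variable appears an even number of times on the left, so the left side is 0.
But the right sides sum to 1 (mod 2). 0 ≠ 1 — the system is inconsistent.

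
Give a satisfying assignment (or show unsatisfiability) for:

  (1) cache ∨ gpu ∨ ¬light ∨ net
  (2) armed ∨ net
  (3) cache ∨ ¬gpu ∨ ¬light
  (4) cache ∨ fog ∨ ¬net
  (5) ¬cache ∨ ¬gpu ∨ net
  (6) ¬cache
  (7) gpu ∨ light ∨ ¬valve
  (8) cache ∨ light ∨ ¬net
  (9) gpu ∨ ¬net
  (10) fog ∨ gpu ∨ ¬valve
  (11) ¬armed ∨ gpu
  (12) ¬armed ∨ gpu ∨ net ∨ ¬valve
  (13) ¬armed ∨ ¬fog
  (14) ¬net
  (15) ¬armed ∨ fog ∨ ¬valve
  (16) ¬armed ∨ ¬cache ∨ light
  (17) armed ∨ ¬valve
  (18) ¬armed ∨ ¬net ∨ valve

Unit clause (¬cache) forces cache = False.
Unit clause (¬net) forces net = False.
In (armed ∨ net) only armed is left, so armed = True.
In (¬armed ∨ gpu) only gpu is left, so gpu = True.
In (¬armed ∨ ¬fog) only ¬fog is left, so fog = False.
In (¬armed ∨ fog ∨ ¬valve) only ¬valve is left, so valve = False.
In (cache ∨ ¬gpu ∨ ¬light) only ¬light is left, so light = False.
All clauses satisfied.

cache = False; net = False; gpu = True; light = False; fog = False; armed = True; valve = False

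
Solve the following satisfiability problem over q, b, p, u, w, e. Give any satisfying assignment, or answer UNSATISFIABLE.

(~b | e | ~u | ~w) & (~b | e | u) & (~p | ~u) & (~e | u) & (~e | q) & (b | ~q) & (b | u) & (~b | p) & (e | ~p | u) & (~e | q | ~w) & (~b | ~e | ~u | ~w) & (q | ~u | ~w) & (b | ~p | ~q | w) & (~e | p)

Try q = True:
  (b | ~q) forces b = True.
  (~b | p) forces p = True.
  (~p | ~u) forces u = False.
  (~b | e | u) forces e = True.
  clause (~e | u) is falsified — backtrack.
So q = False.
  then (~e | q) forces e = False.
Set b = False.
  then (b | u) forces u = True.
  then (q | ~u | ~w) forces w = False.
  then (~p | ~u) forces p = False.
All clauses satisfied.

q=F, b=F, p=F, u=T, w=F, e=F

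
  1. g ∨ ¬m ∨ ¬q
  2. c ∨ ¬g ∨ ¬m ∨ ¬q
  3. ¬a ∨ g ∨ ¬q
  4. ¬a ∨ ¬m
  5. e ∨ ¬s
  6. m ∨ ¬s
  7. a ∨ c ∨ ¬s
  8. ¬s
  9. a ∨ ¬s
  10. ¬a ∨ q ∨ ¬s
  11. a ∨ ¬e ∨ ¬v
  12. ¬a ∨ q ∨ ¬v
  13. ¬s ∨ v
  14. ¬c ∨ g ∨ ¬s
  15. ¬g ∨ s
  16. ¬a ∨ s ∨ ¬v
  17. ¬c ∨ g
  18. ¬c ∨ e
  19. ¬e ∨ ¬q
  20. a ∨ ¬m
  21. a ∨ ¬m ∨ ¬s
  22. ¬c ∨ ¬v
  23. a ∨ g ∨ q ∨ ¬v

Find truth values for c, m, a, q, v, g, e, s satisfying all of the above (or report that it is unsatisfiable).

c = False, m = False, a = False, q = True, v = True, g = False, e = False, s = False

Unit clause (¬s) forces s = False.
In (¬g ∨ s) only ¬g is left, so g = False.
In (¬c ∨ g) only ¬c is left, so c = False.
Try m = True:
  (g ∨ ¬m ∨ ¬q) forces q = False.
  (¬a ∨ ¬m) forces a = False.
  clause (a ∨ ¬m) is falsified — backtrack.
So m = False.
Set a = False.
Set q = True.
  then (¬e ∨ ¬q) forces e = False.
Set v = True.
All clauses satisfied.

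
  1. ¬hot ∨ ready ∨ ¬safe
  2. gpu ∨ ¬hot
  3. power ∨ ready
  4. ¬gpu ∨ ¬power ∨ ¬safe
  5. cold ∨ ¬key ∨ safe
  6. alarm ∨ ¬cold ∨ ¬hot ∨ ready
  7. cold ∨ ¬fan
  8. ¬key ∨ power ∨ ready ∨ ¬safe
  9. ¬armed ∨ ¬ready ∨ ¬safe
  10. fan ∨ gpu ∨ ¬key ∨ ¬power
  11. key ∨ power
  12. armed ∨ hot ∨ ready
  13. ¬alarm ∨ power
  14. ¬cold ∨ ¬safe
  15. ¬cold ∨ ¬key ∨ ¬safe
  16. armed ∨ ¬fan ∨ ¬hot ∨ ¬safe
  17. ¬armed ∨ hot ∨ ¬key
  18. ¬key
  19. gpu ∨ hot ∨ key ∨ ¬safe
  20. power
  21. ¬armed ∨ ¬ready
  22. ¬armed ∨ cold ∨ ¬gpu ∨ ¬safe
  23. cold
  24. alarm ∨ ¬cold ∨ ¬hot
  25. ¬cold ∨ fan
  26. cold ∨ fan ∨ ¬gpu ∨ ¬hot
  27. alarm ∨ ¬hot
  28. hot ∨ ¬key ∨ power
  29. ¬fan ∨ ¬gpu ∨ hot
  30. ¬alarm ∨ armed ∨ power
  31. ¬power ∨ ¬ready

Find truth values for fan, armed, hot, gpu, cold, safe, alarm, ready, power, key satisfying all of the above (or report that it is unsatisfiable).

fan = True, armed = True, hot = True, gpu = True, cold = True, safe = False, alarm = True, ready = False, power = True, key = False

Unit clause (¬key) forces key = False.
Unit clause (power) forces power = True.
Unit clause (cold) forces cold = True.
In (¬cold ∨ fan) only fan is left, so fan = True.
In (¬power ∨ ¬ready) only ¬ready is left, so ready = False.
In (¬cold ∨ ¬safe) only ¬safe is left, so safe = False.
Set armed = True.
Set hot = True.
  then (gpu ∨ ¬hot) forces gpu = True.
  then (alarm ∨ ¬cold ∨ ¬hot ∨ ready) forces alarm = True.
All clauses satisfied.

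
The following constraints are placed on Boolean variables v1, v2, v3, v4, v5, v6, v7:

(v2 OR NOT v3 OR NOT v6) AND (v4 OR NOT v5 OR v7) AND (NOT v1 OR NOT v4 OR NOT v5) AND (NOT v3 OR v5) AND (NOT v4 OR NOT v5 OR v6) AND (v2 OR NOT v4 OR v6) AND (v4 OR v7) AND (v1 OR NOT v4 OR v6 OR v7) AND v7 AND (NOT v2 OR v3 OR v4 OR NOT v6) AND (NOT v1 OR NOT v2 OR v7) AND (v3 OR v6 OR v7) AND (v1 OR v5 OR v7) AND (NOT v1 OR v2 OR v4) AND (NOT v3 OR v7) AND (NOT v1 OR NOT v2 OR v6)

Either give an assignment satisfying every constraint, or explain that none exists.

v1 = False, v2 = True, v3 = False, v4 = True, v5 = False, v6 = True, v7 = True

Unit clause (v7) forces v7 = True.
Set v1 = False.
Set v2 = True.
Set v3 = False.
Set v4 = True.
Set v5 = False.
Set v6 = True.
All clauses satisfied.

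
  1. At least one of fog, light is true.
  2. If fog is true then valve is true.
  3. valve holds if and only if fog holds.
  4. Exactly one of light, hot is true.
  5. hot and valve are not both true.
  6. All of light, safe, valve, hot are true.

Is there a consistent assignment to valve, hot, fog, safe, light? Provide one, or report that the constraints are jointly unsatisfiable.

Unsatisfiable — no assignment works.

Case hot = True:
  (4) with hot=T forces light = False.
  Constraint (6) is violated (light=F) — contradiction.
Case hot = False:
  Constraint (6) is violated (hot=F) — contradiction.
Both cases fail — unsatisfiable.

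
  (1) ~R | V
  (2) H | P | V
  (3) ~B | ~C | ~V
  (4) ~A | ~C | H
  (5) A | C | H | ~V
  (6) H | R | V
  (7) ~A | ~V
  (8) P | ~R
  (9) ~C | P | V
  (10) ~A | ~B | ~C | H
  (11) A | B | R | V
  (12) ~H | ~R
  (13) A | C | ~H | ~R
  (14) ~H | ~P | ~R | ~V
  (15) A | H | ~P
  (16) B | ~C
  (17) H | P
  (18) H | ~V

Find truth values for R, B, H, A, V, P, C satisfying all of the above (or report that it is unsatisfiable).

Set R = False.
Set B = True.
Try H = False:
  (H | R | V) forces V = True.
  clause (H | ~V) is falsified — backtrack.
So H = True.
Set A = False.
Set V = True.
  then (~B | ~C | ~V) forces C = False.
Set P = True.
All clauses satisfied.

R = False, B = True, H = True, A = False, V = True, P = True, C = False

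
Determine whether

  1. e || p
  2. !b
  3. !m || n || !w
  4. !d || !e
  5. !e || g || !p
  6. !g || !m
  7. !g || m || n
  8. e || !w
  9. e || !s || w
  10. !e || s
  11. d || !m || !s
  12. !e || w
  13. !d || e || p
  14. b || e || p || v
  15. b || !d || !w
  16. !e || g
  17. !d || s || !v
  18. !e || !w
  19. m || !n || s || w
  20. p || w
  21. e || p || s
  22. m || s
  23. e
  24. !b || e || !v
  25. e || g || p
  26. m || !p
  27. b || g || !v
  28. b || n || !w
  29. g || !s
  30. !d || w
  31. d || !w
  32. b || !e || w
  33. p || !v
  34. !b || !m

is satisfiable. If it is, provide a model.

Unsatisfiable — no assignment works.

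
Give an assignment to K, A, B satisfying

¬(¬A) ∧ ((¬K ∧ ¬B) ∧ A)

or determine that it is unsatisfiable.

K = False, A = True, B = False

  ¬(¬A) = True
    ¬A = False
  (¬K ∧ ¬B) ∧ A = True
    ¬K ∧ ¬B = True
      ¬K = True
      ¬B = True
Both conjuncts True, so the formula holds.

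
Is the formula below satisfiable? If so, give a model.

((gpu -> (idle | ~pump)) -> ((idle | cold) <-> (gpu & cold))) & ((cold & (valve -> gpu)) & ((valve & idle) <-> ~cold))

pump: True, cold: True, gpu: True, idle: True, valve: False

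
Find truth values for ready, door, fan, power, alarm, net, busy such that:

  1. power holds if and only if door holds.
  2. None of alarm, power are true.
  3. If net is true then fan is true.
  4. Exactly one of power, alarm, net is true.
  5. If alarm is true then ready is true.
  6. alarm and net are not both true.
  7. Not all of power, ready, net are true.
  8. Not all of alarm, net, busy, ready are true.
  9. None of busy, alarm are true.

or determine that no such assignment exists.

ready = True; door = False; fan = True; power = False; alarm = False; net = True; busy = False

  (1) power=F, door=F — same ✓
  (2) {alarm, power}: 0 true — none ✓
  (3) net=T ⇒ fan: T ✓
  (4) {power, alarm, net}: 1 true — exactly one ✓
  (5) alarm=F ⇒ ready: vacuous ✓
  (6) alarm=F, net=T — not both ✓
  (7) {power, ready, net}: 2/3 true — not all ✓
  (8) {alarm, net, busy, ready}: 2/4 true — not all ✓
  (9) {busy, alarm}: 0 true — none ✓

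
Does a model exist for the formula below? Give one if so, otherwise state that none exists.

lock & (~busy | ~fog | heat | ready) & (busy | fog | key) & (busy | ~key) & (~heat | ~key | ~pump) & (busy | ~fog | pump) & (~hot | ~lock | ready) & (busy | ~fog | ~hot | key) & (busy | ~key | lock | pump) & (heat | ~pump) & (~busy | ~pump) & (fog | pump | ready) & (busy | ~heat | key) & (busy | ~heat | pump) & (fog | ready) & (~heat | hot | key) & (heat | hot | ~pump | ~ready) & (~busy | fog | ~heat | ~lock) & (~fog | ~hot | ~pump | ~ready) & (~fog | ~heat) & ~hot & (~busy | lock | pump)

heat = False; pump = False; key = True; ready = True; lock = True; busy = True; hot = False; fog = False

Unit clause (lock) forces lock = True.
Unit clause (~hot) forces hot = False.
Set heat = False.
  then (heat | ~pump) forces pump = False.
Set key = True.
  then (busy | ~key) forces busy = True.
Try ready = False:
  (~busy | ~fog | heat | ready) forces fog = False.
  clause (fog | pump | ready) is falsified — backtrack.
So ready = True.
Set fog = False.
All clauses satisfied.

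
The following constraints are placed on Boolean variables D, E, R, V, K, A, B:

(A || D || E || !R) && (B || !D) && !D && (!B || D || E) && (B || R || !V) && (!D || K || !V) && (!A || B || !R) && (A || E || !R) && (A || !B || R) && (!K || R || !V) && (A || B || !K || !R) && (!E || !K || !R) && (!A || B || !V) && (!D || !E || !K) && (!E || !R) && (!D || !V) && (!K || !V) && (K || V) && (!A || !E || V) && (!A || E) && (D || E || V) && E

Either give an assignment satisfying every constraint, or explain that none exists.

D: False; E: True; R: False; V: False; K: True; A: False; B: False

Unit clause (!D) forces D = False.
Unit clause (E) forces E = True.
In (!E || !R) only !R is left, so R = False.
Set V = False.
  then (K || V) forces K = True.
  then (!A || !E || V) forces A = False.
  then (A || !B || R) forces B = False.
All clauses satisfied.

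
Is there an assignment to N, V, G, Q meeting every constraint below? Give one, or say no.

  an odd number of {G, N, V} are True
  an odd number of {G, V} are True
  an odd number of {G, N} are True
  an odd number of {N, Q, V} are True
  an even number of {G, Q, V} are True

N = False, V = False, G = True, Q = True

{G, N, V}: 1 true → odd ✓
{G, V}: 1 true → odd ✓
{G, N}: 1 true → odd ✓
{N, Q, V}: 1 true → odd ✓
{G, Q, V}: 2 true → even ✓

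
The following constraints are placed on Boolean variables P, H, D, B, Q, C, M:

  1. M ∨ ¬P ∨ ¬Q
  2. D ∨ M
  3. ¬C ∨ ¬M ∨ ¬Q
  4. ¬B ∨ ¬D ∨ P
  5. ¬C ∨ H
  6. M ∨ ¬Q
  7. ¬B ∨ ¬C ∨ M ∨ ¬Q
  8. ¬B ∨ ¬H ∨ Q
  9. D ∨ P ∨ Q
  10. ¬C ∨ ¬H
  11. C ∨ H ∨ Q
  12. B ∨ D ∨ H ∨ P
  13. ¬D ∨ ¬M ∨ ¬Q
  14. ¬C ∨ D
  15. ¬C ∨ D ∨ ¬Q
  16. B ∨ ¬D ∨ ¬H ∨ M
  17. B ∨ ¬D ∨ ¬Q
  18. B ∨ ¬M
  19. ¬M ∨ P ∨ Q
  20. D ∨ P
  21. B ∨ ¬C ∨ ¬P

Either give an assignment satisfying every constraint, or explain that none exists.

P=T, H=F, D=F, B=T, Q=T, C=F, M=T

Set P = True.
Set H = False.
  then (¬C ∨ H) forces C = False.
  then (C ∨ H ∨ Q) forces Q = True.
  then (M ∨ ¬P ∨ ¬Q) forces M = True.
  then (¬D ∨ ¬M ∨ ¬Q) forces D = False.
  then (B ∨ ¬M) forces B = True.
All clauses satisfied.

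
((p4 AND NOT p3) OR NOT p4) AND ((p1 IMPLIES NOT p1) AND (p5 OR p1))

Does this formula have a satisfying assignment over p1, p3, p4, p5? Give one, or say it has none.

p1: False, p3: True, p4: False, p5: True

  (p4 AND NOT p3) OR NOT p4 = True
    p4 AND NOT p3 = False
      NOT p3 = False
    NOT p4 = True
  (p1 IMPLIES NOT p1) AND (p5 OR p1) = True
    p1 IMPLIES NOT p1 = True
      NOT p1 = True
    p5 OR p1 = True
Both conjuncts True, so the formula holds.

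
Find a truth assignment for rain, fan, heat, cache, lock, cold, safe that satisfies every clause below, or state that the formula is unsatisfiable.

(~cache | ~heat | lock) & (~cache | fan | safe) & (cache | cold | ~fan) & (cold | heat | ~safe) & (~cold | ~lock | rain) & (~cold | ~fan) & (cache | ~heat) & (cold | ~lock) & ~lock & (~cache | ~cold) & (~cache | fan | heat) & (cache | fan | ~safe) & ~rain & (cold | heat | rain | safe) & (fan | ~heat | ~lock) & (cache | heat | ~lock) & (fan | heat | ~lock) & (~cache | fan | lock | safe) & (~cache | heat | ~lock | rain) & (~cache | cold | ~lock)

Unit clause (~lock) forces lock = False.
Unit clause (~rain) forces rain = False.
Try fan = True:
  (~cold | ~fan) forces cold = False.
  (cache | cold | ~fan) forces cache = True.
  (~cache | ~heat | lock) forces heat = False.
  (cold | heat | ~safe) forces safe = False.
  clause (cold | heat | rain | safe) is falsified — backtrack.
So fan = False.
Set heat = False.
  then (~cache | fan | heat) forces cache = False.
  then (cache | fan | ~safe) forces safe = False.
  then (cold | heat | rain | safe) forces cold = True.
All clauses satisfied.

rain = False, fan = False, heat = False, cache = False, lock = False, cold = True, safe = False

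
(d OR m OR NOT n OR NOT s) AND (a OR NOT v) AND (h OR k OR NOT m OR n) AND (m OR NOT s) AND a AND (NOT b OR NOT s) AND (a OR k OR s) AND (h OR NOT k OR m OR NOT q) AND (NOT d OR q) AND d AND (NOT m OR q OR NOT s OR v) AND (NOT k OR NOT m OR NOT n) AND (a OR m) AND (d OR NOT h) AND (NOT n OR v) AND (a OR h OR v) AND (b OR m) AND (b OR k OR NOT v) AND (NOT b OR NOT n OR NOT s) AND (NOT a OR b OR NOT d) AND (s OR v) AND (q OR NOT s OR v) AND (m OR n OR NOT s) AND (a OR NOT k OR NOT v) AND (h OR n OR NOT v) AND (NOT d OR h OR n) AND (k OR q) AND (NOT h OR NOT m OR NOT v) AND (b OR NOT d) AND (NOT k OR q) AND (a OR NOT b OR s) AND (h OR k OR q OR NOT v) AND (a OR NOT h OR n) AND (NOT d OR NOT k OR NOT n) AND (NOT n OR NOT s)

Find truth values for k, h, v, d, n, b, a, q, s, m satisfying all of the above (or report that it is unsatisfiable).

k: True, h: True, v: True, d: True, n: False, b: True, a: True, q: True, s: False, m: False

Unit clause (a) forces a = True.
Unit clause (d) forces d = True.
In (NOT a OR b OR NOT d) only b is left, so b = True.
In (NOT b OR NOT s) only NOT s is left, so s = False.
In (NOT d OR q) only q is left, so q = True.
In (s OR v) only v is left, so v = True.
Set k = True.
  then (NOT d OR NOT k OR NOT n) forces n = False.
  then (h OR n OR NOT v) forces h = True.
  then (NOT h OR NOT m OR NOT v) forces m = False.
All clauses satisfied.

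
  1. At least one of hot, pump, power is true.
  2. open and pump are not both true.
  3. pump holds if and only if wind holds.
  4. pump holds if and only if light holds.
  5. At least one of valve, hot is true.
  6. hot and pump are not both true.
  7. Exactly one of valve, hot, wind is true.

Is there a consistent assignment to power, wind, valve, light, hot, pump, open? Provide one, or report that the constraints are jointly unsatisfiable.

power = True, wind = False, valve = False, light = False, hot = True, pump = False, open = True

  (1) {hot, pump, power}: 2 true — at least one ✓
  (2) open=T, pump=F — not both ✓
  (3) pump=F, wind=F — same ✓
  (4) pump=F, light=F — same ✓
  (5) {valve, hot}: 1 true — at least one ✓
  (6) hot=T, pump=F — not both ✓
  (7) {valve, hot, wind}: 1 true — exactly one ✓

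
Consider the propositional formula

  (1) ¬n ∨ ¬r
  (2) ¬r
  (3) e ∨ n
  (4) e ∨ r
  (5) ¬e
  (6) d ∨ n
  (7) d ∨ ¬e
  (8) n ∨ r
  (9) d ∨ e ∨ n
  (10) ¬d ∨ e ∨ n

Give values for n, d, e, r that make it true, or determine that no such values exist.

Case e = True:
  Clause (¬e) is falsified — contradiction.
Case e = False:
  (¬r) forces r = False.
  Clause (e ∨ r) is falsified — contradiction.
Both cases fail, so the formula is unsatisfiable.

Unsatisfiable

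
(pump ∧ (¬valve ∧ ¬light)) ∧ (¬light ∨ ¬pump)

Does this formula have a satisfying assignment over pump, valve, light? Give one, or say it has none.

pump=T; valve=F; light=F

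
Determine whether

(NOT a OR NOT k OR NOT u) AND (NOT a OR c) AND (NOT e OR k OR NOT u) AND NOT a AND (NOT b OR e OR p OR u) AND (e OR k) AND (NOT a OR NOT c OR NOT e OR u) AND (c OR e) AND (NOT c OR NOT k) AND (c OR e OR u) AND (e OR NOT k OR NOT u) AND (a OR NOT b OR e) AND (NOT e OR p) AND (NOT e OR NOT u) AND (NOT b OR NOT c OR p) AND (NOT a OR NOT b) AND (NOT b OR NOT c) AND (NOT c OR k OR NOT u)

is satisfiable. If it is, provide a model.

c = False; u = False; b = True; p = True; a = False; e = True; k = True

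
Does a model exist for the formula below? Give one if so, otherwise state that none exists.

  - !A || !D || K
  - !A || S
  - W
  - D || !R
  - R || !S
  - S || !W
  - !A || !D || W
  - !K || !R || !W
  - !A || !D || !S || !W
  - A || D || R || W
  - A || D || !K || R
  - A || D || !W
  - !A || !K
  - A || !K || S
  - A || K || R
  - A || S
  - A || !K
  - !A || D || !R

Unit clause (W) forces W = True.
In (S || !W) only S is left, so S = True.
In (R || !S) only R is left, so R = True.
In (!K || !R || !W) only !K is left, so K = False.
In (D || !R) only D is left, so D = True.
In (!A || !D || !S || !W) only !A is left, so A = False.
All clauses satisfied.

K=F; R=T; A=F; S=T; W=T; D=T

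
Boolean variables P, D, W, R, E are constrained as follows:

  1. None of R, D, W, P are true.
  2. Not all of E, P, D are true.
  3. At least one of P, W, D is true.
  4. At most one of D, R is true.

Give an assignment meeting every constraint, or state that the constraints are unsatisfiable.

Case P = True:
  Constraint (1) is violated (P=T) — contradiction.
Case P = False:
  (1) forces R = False.
  (1) forces D = False.
  (1) forces W = False.
  Constraint (3) is violated (P=F, W=F, D=F) — contradiction.
Both cases fail — unsatisfiable.

No satisfying assignment exists.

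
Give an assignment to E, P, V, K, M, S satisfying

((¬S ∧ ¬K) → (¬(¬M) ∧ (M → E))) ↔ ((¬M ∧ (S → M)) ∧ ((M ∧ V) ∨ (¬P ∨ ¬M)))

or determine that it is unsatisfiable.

E = True, P = True, V = False, K = True, M = False, S = False

  ((¬S ∧ ¬K) → (¬(¬M) ∧ (M → E))) ↔ ((¬M ∧ (S → M)) ∧ ((M ∧ V) ∨ (¬P ∨ ¬M))) = True
    (¬S ∧ ¬K) → (¬(¬M) ∧ (M → E)) = True
      ¬S ∧ ¬K = False
        ¬S = True
        ¬K = False
      ¬(¬M) ∧ (M → E) = False
        ¬(¬M) = False
          ¬M = True
        M → E = True
    (¬M ∧ (S → M)) ∧ ((M ∧ V) ∨ (¬P ∨ ¬M)) = True
      ¬M ∧ (S → M) = True
        ¬M = True
        S → M = True
      (M ∧ V) ∨ (¬P ∨ ¬M) = True
        M ∧ V = False
        ¬P ∨ ¬M = True
          ¬P = False
          ¬M = True
The formula evaluates to True.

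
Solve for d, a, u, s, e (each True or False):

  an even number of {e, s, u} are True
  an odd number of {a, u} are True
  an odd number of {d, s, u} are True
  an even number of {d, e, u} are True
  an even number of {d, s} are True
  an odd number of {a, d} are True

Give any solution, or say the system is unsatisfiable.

d: True; a: False; u: True; s: True; e: False

{e, s, u}: 2 true → even ✓
{a, u}: 1 true → odd ✓
{d, s, u}: 3 true → odd ✓
{d, e, u}: 2 true → even ✓
{d, s}: 2 true → even ✓
{a, d}: 1 true → odd ✓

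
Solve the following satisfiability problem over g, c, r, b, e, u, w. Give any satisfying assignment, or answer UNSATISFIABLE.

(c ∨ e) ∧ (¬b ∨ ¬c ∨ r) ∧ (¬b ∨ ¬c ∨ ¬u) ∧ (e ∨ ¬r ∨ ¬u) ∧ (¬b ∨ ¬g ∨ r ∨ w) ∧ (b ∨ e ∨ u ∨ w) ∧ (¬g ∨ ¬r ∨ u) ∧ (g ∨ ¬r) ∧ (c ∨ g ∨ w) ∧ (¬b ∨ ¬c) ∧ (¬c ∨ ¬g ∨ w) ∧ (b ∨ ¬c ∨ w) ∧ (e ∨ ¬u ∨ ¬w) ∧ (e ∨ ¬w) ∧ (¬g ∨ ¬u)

Set g = False.
  then (g ∨ ¬r) forces r = False.
Set c = True.
  then (¬b ∨ ¬c ∨ r) forces b = False.
  then (b ∨ ¬c ∨ w) forces w = True.
  then (e ∨ ¬w) forces e = True.
Set u = False.
All clauses satisfied.

g: False; c: True; r: False; b: False; e: True; u: False; w: True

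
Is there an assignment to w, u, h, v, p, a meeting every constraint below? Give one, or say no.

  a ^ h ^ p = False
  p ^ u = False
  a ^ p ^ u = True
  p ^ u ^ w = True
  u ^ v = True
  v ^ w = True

w = True, u = True, h = False, v = False, p = True, a = True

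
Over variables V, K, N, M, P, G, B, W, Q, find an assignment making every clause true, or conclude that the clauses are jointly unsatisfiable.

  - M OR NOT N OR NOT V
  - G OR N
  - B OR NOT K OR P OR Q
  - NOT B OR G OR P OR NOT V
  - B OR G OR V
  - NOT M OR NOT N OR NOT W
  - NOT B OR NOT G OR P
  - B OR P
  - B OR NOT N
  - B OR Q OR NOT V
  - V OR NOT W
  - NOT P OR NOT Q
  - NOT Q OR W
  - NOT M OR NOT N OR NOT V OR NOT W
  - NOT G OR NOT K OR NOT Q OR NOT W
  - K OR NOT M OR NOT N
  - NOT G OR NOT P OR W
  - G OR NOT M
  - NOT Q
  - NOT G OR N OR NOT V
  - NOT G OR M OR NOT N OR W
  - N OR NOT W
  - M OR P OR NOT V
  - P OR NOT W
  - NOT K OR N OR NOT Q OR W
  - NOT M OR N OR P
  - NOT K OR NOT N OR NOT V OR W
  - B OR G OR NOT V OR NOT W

V = False, K = False, N = True, M = False, P = True, G = False, B = True, W = False, Q = False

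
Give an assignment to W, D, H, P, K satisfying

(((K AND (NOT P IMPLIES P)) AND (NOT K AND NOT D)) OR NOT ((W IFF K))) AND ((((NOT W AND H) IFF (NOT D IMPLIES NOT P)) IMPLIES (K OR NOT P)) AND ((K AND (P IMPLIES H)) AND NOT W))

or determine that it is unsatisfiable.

W: False, D: True, H: True, P: True, K: True

  ((K AND (NOT P IMPLIES P)) AND (NOT K AND NOT D)) OR NOT ((W IFF K)) = True
    (K AND (NOT P IMPLIES P)) AND (NOT K AND NOT D) = False
      K AND (NOT P IMPLIES P) = True
        NOT P IMPLIES P = True
          NOT P = False
      NOT K AND NOT D = False
        NOT K = False
        NOT D = False
    NOT ((W IFF K)) = True
      W IFF K = False
  (((NOT W AND H) IFF (NOT D IMPLIES NOT P)) IMPLIES (K OR NOT P)) AND ((K AND (P IMPLIES H)) AND NOT W) = True
    ((NOT W AND H) IFF (NOT D IMPLIES NOT P)) IMPLIES (K OR NOT P) = True
      (NOT W AND H) IFF (NOT D IMPLIES NOT P) = True
        NOT W AND H = True
          NOT W = True
        NOT D IMPLIES NOT P = True
          NOT D = False
          NOT P = False
      K OR NOT P = True
        NOT P = False
    (K AND (P IMPLIES H)) AND NOT W = True
      K AND (P IMPLIES H) = True
        P IMPLIES H = True
      NOT W = True
Both conjuncts True, so the formula holds.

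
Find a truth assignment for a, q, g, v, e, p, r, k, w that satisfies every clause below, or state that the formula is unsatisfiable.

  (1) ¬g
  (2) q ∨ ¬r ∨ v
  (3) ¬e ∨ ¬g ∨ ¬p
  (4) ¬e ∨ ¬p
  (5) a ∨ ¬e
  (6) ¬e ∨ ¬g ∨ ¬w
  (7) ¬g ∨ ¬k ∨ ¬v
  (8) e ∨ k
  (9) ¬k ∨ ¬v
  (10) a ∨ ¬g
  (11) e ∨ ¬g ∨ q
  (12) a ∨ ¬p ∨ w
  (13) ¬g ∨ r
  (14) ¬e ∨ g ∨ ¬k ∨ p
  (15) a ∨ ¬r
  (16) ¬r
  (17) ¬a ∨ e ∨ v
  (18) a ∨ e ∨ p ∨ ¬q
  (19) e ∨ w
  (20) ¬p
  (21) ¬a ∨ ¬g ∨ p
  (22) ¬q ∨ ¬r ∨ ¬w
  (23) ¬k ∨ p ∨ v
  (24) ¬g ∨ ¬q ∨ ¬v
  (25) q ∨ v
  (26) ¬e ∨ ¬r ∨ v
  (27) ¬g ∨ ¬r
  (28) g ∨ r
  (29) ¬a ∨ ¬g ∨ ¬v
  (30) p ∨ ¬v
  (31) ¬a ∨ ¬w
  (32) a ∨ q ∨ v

Case g = True:
  Clause (¬g) is falsified — contradiction.
Case g = False:
  (¬r) forces r = False.
  Clause (g ∨ r) is falsified — contradiction.
Both cases fail, so the formula is unsatisfiable.

UNSATISFIABLE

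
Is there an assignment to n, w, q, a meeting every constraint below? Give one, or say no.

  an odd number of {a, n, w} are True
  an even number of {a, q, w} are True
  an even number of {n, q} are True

Unsatisfiable

Adding constraints 1, 2, 3 mod 2: every variable appears an even number of times on the left, so the left side is 0.
But the right sides sum to 1 (mod 2). 0 ≠ 1 — the system is inconsistent.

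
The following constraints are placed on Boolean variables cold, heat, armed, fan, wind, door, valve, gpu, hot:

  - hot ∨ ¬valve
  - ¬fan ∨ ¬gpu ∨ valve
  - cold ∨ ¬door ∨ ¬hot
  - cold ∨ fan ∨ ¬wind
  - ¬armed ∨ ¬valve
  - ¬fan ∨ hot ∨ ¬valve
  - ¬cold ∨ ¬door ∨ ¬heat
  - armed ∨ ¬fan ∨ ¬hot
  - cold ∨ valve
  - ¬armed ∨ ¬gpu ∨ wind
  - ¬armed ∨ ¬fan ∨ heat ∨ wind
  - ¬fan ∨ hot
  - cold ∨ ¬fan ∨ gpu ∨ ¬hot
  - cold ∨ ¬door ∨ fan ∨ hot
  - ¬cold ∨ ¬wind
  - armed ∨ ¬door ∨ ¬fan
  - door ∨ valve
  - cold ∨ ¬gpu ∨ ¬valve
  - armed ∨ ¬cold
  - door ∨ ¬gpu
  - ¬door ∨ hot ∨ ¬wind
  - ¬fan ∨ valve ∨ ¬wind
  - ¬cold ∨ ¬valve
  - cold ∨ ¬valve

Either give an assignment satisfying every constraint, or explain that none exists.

cold = True; heat = False; armed = True; fan = False; wind = False; door = True; valve = False; gpu = False; hot = True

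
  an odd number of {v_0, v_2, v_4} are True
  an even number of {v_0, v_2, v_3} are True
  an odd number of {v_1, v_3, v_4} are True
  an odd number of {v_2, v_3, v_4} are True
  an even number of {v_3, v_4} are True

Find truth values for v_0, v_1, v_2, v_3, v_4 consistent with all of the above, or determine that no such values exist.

Adding constraints 1, 2, 5 mod 2: every variable appears an even number of times on the left, so the left side is 0.
But the right sides sum to 1 (mod 2). 0 ≠ 1 — the system is inconsistent.

Unsatisfiable — no assignment works.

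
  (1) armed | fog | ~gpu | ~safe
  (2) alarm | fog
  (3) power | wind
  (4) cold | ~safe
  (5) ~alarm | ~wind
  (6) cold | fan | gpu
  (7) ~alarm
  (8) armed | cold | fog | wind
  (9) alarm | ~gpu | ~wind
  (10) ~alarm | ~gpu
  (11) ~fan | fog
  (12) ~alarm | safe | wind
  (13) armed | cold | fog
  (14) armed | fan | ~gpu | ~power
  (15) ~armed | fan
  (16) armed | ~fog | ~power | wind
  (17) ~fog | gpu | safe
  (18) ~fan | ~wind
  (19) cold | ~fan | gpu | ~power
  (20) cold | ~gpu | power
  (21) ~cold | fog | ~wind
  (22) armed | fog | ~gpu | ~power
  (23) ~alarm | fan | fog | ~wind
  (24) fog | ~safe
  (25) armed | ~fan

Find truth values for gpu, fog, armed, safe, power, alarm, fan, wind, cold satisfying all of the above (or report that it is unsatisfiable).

gpu = True, fog = True, armed = True, safe = False, power = True, alarm = False, fan = True, wind = False, cold = True

Unit clause (~alarm) forces alarm = False.
In (alarm | fog) only fog is left, so fog = True.
Set gpu = True.
  then (alarm | ~gpu | ~wind) forces wind = False.
  then (power | wind) forces power = True.
  then (armed | ~fog | ~power | wind) forces armed = True.
  then (~armed | fan) forces fan = True.
Set safe = False.
Set cold = True.
All clauses satisfied.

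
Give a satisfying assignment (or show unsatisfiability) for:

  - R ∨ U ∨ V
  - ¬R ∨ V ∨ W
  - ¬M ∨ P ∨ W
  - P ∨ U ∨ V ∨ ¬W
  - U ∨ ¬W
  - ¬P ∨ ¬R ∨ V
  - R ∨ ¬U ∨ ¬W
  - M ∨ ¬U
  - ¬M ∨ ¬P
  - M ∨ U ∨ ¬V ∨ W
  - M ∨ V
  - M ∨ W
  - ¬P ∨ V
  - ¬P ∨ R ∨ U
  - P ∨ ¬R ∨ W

Try M = False:
  (M ∨ ¬U) forces U = False.
  (U ∨ ¬W) forces W = False.
  clause (M ∨ W) is falsified — backtrack.
So M = True.
  then (¬M ∨ ¬P) forces P = False.
  then (¬M ∨ P ∨ W) forces W = True.
  then (U ∨ ¬W) forces U = True.
  then (R ∨ ¬U ∨ ¬W) forces R = True.
Set V = False.
All clauses satisfied.

M: True, V: False, W: True, P: False, R: True, U: True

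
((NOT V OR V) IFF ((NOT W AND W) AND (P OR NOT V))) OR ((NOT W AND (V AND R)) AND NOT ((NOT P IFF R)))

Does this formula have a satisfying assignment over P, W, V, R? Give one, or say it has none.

P=T, W=F, V=T, R=T

  ((NOT V OR V) IFF ((NOT W AND W) AND (P OR NOT V))) OR ((NOT W AND (V AND R)) AND NOT ((NOT P IFF R))) = True
    (NOT V OR V) IFF ((NOT W AND W) AND (P OR NOT V)) = False
      NOT V OR V = True
        NOT V = False
      (NOT W AND W) AND (P OR NOT V) = False
        NOT W AND W = False
          NOT W = True
        P OR NOT V = True
          NOT V = False
    (NOT W AND (V AND R)) AND NOT ((NOT P IFF R)) = True
      NOT W AND (V AND R) = True
        NOT W = True
        V AND R = True
      NOT ((NOT P IFF R)) = True
        NOT P IFF R = False
          NOT P = False
The formula evaluates to True.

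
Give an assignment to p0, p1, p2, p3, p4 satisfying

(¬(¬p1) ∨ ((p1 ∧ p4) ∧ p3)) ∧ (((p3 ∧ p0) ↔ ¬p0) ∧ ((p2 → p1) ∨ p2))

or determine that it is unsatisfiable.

p0 = True, p1 = True, p2 = True, p3 = False, p4 = True

  ¬(¬p1) ∨ ((p1 ∧ p4) ∧ p3) = True
    ¬(¬p1) = True
      ¬p1 = False
    (p1 ∧ p4) ∧ p3 = False
      p1 ∧ p4 = True
  ((p3 ∧ p0) ↔ ¬p0) ∧ ((p2 → p1) ∨ p2) = True
    (p3 ∧ p0) ↔ ¬p0 = True
      p3 ∧ p0 = False
      ¬p0 = False
    (p2 → p1) ∨ p2 = True
      p2 → p1 = True
Both conjuncts True, so the formula holds.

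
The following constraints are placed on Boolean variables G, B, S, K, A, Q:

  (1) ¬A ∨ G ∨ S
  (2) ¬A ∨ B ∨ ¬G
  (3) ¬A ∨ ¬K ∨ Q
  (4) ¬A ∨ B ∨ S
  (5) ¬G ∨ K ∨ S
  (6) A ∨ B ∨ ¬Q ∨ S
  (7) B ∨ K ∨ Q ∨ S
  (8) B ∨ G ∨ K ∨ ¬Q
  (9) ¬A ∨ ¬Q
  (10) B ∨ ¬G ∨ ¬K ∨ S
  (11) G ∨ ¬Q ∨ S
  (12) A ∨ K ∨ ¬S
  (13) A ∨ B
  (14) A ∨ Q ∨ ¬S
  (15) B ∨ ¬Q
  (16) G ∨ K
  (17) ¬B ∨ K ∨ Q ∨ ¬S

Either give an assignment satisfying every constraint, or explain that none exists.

G: True; B: True; S: False; K: True; A: False; Q: True

Set G = True.
Try B = False:
  (¬A ∨ B ∨ ¬G) forces A = False.
  clause (A ∨ B) is falsified — backtrack.
So B = True.
Set S = False.
  then (¬G ∨ K ∨ S) forces K = True.
Set A = False.
Set Q = True.
All clauses satisfied.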